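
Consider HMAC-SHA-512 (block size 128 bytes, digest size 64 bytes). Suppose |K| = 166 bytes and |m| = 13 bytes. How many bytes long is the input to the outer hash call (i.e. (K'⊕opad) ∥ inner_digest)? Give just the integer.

Key is 166 > 128 bytes, so it is hashed to 64 bytes then zero-padded to 128: |K'| = 128.
Outer input = (K'⊕opad) ∥ H(inner) → 128 + 64 = 192 bytes.

192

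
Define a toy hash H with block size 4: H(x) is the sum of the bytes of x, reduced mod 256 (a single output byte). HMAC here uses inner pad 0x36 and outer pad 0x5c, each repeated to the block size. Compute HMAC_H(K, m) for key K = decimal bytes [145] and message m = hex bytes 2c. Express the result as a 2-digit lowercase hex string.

56

Key decimal bytes [145] = 91 is 1 byte ≤ B = 4; zero-pad to 4 bytes: K' = 91 00 00 00.
K' ⊕ ipad = a7 36 36 36.  K' ⊕ opad = cd 5c 5c 5c.
Inner input = (K'⊕ipad) ∥ m = a7 36 36 36 ∥ 2c.
Inner hash: sum = 167+54+54+54+44 = 373; mod 256 = 117 → 75.
Outer input = (K'⊕opad) ∥ inner = cd 5c 5c 5c ∥ 75.
Outer hash (tag): sum = 205+92+92+92+117 = 598; mod 256 = 86 → 56.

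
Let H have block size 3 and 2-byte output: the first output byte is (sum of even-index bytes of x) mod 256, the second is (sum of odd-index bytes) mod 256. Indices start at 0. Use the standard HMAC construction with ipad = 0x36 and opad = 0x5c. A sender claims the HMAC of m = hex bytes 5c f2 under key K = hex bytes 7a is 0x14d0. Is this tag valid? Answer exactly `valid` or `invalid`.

valid

Key hex bytes 7a is 1 byte ≤ B = 3; zero-pad to 3 bytes: K' = 7a 00 00.
K' ⊕ ipad = 4c 36 36; K' ⊕ opad = 26 5c 5c.
Inner hash: even-index sum = 372 mod 256 = 116; odd-index sum = 146 mod 256 = 146 → 74 92.
Outer hash (recomputed tag): even-index sum = 276 mod 256 = 20; odd-index sum = 208 mod 256 = 208 → 14 d0.
Recomputed tag = 14d0; claimed = 14d0 → match.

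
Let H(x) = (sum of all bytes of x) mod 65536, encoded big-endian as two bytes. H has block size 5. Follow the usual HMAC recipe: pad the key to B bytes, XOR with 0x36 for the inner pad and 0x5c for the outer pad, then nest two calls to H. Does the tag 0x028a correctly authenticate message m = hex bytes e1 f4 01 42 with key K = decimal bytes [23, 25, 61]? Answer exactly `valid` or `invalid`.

valid

Key decimal bytes [23, 25, 61] = 17 19 3d is 3 bytes ≤ B = 5; zero-pad to 5 bytes: K' = 17 19 3d 00 00.
K' ⊕ ipad = 21 2f 0b 36 36; K' ⊕ opad = 4b 45 61 5c 5c.
Inner hash: sum = 33+47+11+54+54+225+244+1+66 = 735 → 02 df.
Outer hash (recomputed tag): sum = 75+69+97+92+92+2+223 = 650 → 02 8a.
Recomputed tag = 028a; claimed = 028a → match.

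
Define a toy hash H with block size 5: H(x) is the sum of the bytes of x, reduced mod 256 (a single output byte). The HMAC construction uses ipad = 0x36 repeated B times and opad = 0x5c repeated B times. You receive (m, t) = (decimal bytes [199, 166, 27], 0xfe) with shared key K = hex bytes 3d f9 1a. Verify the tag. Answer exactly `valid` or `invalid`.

valid

Key hex bytes 3d f9 1a is 3 bytes ≤ B = 5; zero-pad to 5 bytes: K' = 3d f9 1a 00 00.
K' ⊕ ipad = 0b cf 2c 36 36; K' ⊕ opad = 61 a5 46 5c 5c.
Inner hash: sum = 11+207+44+54+54+199+166+27 = 762; mod 256 = 250 → fa.
Outer hash (recomputed tag): sum = 97+165+70+92+92+250 = 766; mod 256 = 254 → fe.
Recomputed tag = fe; claimed = fe → match.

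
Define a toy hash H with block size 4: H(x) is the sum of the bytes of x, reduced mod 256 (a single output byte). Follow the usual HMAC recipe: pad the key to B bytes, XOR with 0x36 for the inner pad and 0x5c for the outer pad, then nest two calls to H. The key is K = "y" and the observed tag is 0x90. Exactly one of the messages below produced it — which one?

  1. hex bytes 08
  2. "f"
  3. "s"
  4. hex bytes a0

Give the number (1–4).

Key "y" = 79 is 1 byte ≤ B = 4; zero-pad to 4 bytes: K' = 79 00 00 00.
K' ⊕ ipad = 4f 36 36 36; K' ⊕ opad = 25 5c 5c 5c.
m1: inner = H(4f 36 36 36 08) = f9; tag = H(25 5c 5c 5c f9) = 32
m2: inner = H(4f 36 36 36 66) = 57; tag = H(25 5c 5c 5c 57) = 90 ← matches
m3: inner = H(4f 36 36 36 73) = 64; tag = H(25 5c 5c 5c 64) = 9d
m4: inner = H(4f 36 36 36 a0) = 91; tag = H(25 5c 5c 5c 91) = ca

2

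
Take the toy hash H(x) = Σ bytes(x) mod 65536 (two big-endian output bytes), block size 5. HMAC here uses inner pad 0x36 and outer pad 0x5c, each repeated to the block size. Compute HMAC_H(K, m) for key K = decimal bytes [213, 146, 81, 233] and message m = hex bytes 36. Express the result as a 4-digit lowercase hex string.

02b1

Key decimal bytes [213, 146, 81, 233] = d5 92 51 e9 is 4 bytes ≤ B = 5; zero-pad to 5 bytes: K' = d5 92 51 e9 00.
K' ⊕ ipad = e3 a4 67 df 36.  K' ⊕ opad = 89 ce 0d b5 5c.
Inner input = (K'⊕ipad) ∥ m = e3 a4 67 df 36 ∥ 36.
Inner hash: sum = 227+164+103+223+54+54 = 825 → 03 39.
Outer input = (K'⊕opad) ∥ inner = 89 ce 0d b5 5c ∥ 03 39.
Outer hash (tag): sum = 137+206+13+181+92+3+57 = 689 → 02 b1.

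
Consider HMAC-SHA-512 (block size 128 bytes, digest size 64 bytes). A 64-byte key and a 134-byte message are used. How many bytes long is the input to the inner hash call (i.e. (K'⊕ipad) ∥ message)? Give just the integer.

Key is 64 ≤ 128 bytes, zero-padded: |K'| = 128.
Inner input = (K'⊕ipad) ∥ m → 128 + 134 = 262 bytes.

262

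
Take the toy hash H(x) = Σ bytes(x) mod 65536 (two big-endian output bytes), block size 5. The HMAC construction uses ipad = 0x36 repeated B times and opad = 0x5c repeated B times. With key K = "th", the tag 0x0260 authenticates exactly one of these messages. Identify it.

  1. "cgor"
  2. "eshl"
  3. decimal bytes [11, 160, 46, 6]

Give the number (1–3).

2

Key "th" = 74 68 is 2 bytes ≤ B = 5; zero-pad to 5 bytes: K' = 74 68 00 00 00.
K' ⊕ ipad = 42 5e 36 36 36; K' ⊕ opad = 28 34 5c 5c 5c.
m1: inner = H(42 5e 36 36 36 63 67 6f 72) = 02 ed; tag = H(28 34 5c 5c 5c 02 ed) = 025f
m2: inner = H(42 5e 36 36 36 65 73 68 6c) = 02 ee; tag = H(28 34 5c 5c 5c 02 ee) = 0260 ← matches
m3: inner = H(42 5e 36 36 36 0b a0 2e 06) = 02 21; tag = H(28 34 5c 5c 5c 02 21) = 0193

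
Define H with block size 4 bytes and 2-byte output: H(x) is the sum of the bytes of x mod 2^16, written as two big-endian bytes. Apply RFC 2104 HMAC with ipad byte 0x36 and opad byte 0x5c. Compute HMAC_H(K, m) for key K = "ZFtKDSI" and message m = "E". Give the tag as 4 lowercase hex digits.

Key "ZFtKDSI" = 5a 46 74 4b 44 53 49 is 7 bytes > B = 4, so hash it first: H(key) = 02 3f, then zero-pad to 4 bytes: K' = 02 3f 00 00.
K' ⊕ ipad = 34 09 36 36.  K' ⊕ opad = 5e 63 5c 5c.
Inner input = (K'⊕ipad) ∥ m = 34 09 36 36 ∥ 45.
Inner hash: sum = 52+9+54+54+69 = 238 → 00 ee.
Outer input = (K'⊕opad) ∥ inner = 5e 63 5c 5c ∥ 00 ee.
Outer hash (tag): sum = 94+99+92+92+0+238 = 615 → 02 67.

0267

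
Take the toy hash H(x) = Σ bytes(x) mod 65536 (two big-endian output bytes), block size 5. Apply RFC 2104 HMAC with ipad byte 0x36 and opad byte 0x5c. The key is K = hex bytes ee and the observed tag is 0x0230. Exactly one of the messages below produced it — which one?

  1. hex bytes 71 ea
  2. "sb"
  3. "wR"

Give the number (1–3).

1

Key hex bytes ee is 1 byte ≤ B = 5; zero-pad to 5 bytes: K' = ee 00 00 00 00.
K' ⊕ ipad = d8 36 36 36 36; K' ⊕ opad = b2 5c 5c 5c 5c.
m1: inner = H(d8 36 36 36 36 71 ea) = 03 0b; tag = H(b2 5c 5c 5c 5c 03 0b) = 0230 ← matches
m2: inner = H(d8 36 36 36 36 73 62) = 02 85; tag = H(b2 5c 5c 5c 5c 02 85) = 02a9
m3: inner = H(d8 36 36 36 36 77 52) = 02 79; tag = H(b2 5c 5c 5c 5c 02 79) = 029d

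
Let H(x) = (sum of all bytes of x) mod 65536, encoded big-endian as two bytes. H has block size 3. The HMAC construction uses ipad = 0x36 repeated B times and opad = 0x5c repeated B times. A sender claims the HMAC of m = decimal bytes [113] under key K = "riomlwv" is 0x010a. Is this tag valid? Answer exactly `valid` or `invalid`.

Key "riomlwv" = 72 69 6f 6d 6c 77 76 is 7 bytes > B = 3, so hash it first: H(key) = 03 10, then zero-pad to 3 bytes: K' = 03 10 00.
K' ⊕ ipad = 35 26 36; K' ⊕ opad = 5f 4c 5c.
Inner hash: sum = 53+38+54+113 = 258 → 01 02.
Outer hash (recomputed tag): sum = 95+76+92+1+2 = 266 → 01 0a.
Recomputed tag = 010a; claimed = 010a → match.

valid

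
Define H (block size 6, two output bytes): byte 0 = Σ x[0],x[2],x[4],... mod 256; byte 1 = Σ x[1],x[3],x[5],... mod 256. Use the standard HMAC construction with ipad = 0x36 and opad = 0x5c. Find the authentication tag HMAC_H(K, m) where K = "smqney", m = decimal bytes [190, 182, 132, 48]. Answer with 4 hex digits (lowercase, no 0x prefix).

b670

Key "smqney" = 73 6d 71 6e 65 79 is exactly B = 6 bytes: K' = 73 6d 71 6e 65 79.
K' ⊕ ipad = 45 5b 47 58 53 4f.  K' ⊕ opad = 2f 31 2d 32 39 25.
Inner input = (K'⊕ipad) ∥ m = 45 5b 47 58 53 4f ∥ be b6 84 30.
Inner hash: even-index sum = 545 mod 256 = 33; odd-index sum = 488 mod 256 = 232 → 21 e8.
Outer input = (K'⊕opad) ∥ inner = 2f 31 2d 32 39 25 ∥ 21 e8.
Outer hash (tag): even-index sum = 182 mod 256 = 182; odd-index sum = 368 mod 256 = 112 → b6 70.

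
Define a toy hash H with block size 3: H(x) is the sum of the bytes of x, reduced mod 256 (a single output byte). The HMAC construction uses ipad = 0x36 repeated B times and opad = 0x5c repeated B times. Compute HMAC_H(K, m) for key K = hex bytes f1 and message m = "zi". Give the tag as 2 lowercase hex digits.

7b

Key hex bytes f1 is 1 byte ≤ B = 3; zero-pad to 3 bytes: K' = f1 00 00.
K' ⊕ ipad = c7 36 36.  K' ⊕ opad = ad 5c 5c.
Inner input = (K'⊕ipad) ∥ m = c7 36 36 ∥ 7a 69.
Inner hash: sum = 199+54+54+122+105 = 534; mod 256 = 22 → 16.
Outer input = (K'⊕opad) ∥ inner = ad 5c 5c ∥ 16.
Outer hash (tag): sum = 173+92+92+22 = 379; mod 256 = 123 → 7b.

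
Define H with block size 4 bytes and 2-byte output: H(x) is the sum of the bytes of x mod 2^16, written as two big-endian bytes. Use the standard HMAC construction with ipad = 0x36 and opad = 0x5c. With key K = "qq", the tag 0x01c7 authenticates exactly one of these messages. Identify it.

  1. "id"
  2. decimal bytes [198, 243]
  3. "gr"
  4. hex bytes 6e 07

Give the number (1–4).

2

Key "qq" = 71 71 is 2 bytes ≤ B = 4; zero-pad to 4 bytes: K' = 71 71 00 00.
K' ⊕ ipad = 47 47 36 36; K' ⊕ opad = 2d 2d 5c 5c.
m1: inner = H(47 47 36 36 69 64) = 01 c7; tag = H(2d 2d 5c 5c 01 c7) = 01da
m2: inner = H(47 47 36 36 c6 f3) = 02 b3; tag = H(2d 2d 5c 5c 02 b3) = 01c7 ← matches
m3: inner = H(47 47 36 36 67 72) = 01 d3; tag = H(2d 2d 5c 5c 01 d3) = 01e6
m4: inner = H(47 47 36 36 6e 07) = 01 6f; tag = H(2d 2d 5c 5c 01 6f) = 0182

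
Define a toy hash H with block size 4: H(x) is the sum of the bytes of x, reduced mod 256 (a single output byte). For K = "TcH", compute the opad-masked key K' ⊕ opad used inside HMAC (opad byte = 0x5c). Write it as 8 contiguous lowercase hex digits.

Key "TcH" = 54 63 48 is 3 bytes ≤ B = 4; zero-pad to 4 bytes: K' = 54 63 48 00.
XOR each byte with 0x5c: 54⊕5c=08, 63⊕5c=3f, 48⊕5c=14, 00⊕5c=5c.

083f145c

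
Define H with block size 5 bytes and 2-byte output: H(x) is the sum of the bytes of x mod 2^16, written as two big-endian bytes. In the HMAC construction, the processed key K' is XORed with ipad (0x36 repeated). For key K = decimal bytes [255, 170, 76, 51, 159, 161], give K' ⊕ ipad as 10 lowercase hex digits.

355e363636

Key decimal bytes [255, 170, 76, 51, 159, 161] = ff aa 4c 33 9f a1 is 6 bytes > B = 5, so hash it first: H(key) = 03 68, then zero-pad to 5 bytes: K' = 03 68 00 00 00.
XOR each byte with 0x36: 03⊕36=35, 68⊕36=5e, 00⊕36=36, 00⊕36=36, 00⊕36=36.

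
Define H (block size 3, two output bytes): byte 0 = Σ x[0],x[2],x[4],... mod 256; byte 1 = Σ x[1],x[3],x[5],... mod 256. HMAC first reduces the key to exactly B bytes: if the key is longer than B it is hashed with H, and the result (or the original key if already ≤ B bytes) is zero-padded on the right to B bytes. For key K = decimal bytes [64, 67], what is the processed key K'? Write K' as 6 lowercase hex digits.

404300

Key decimal bytes [64, 67] = 40 43 is 2 bytes ≤ B = 3; zero-pad to 3 bytes: K' = 40 43 00.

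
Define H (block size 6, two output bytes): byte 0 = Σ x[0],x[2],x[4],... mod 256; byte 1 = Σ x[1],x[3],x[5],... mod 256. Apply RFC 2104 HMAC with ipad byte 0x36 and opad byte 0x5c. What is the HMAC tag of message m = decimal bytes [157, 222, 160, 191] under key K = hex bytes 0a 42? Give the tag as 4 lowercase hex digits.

Key hex bytes 0a 42 is 2 bytes ≤ B = 6; zero-pad to 6 bytes: K' = 0a 42 00 00 00 00.
K' ⊕ ipad = 3c 74 36 36 36 36.  K' ⊕ opad = 56 1e 5c 5c 5c 5c.
Inner input = (K'⊕ipad) ∥ m = 3c 74 36 36 36 36 ∥ 9d de a0 bf.
Inner hash: even-index sum = 485 mod 256 = 229; odd-index sum = 637 mod 256 = 125 → e5 7d.
Outer input = (K'⊕opad) ∥ inner = 56 1e 5c 5c 5c 5c ∥ e5 7d.
Outer hash (tag): even-index sum = 499 mod 256 = 243; odd-index sum = 339 mod 256 = 83 → f3 53.

f353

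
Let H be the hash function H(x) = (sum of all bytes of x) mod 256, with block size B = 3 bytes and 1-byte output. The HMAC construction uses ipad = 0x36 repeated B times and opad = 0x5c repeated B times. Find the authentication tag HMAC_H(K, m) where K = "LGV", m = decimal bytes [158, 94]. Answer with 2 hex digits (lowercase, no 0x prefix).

Key "LGV" = 4c 47 56 is exactly B = 3 bytes: K' = 4c 47 56.
K' ⊕ ipad = 7a 71 60.  K' ⊕ opad = 10 1b 0a.
Inner input = (K'⊕ipad) ∥ m = 7a 71 60 ∥ 9e 5e.
Inner hash: sum = 122+113+96+158+94 = 583; mod 256 = 71 → 47.
Outer input = (K'⊕opad) ∥ inner = 10 1b 0a ∥ 47.
Outer hash (tag): sum = 16+27+10+71 = 124 → 7c.

7c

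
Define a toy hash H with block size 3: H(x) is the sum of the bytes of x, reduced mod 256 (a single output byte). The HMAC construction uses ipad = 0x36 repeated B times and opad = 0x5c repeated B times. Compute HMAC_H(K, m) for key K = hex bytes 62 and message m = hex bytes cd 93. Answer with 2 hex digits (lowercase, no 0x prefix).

16

Key hex bytes 62 is 1 byte ≤ B = 3; zero-pad to 3 bytes: K' = 62 00 00.
K' ⊕ ipad = 54 36 36.  K' ⊕ opad = 3e 5c 5c.
Inner input = (K'⊕ipad) ∥ m = 54 36 36 ∥ cd 93.
Inner hash: sum = 84+54+54+205+147 = 544; mod 256 = 32 → 20.
Outer input = (K'⊕opad) ∥ inner = 3e 5c 5c ∥ 20.
Outer hash (tag): sum = 62+92+92+32 = 278; mod 256 = 22 → 16.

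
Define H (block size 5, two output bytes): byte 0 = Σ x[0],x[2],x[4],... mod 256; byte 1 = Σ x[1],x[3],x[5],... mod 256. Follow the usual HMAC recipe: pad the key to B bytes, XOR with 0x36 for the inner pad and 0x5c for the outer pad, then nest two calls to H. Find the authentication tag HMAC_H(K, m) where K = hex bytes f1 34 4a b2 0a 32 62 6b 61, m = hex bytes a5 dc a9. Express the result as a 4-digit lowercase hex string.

45c1

Key hex bytes f1 34 4a b2 0a 32 62 6b 61 is 9 bytes > B = 5, so hash it first: H(key) = 08 83, then zero-pad to 5 bytes: K' = 08 83 00 00 00.
K' ⊕ ipad = 3e b5 36 36 36.  K' ⊕ opad = 54 df 5c 5c 5c.
Inner input = (K'⊕ipad) ∥ m = 3e b5 36 36 36 ∥ a5 dc a9.
Inner hash: even-index sum = 390 mod 256 = 134; odd-index sum = 569 mod 256 = 57 → 86 39.
Outer input = (K'⊕opad) ∥ inner = 54 df 5c 5c 5c ∥ 86 39.
Outer hash (tag): even-index sum = 325 mod 256 = 69; odd-index sum = 449 mod 256 = 193 → 45 c1.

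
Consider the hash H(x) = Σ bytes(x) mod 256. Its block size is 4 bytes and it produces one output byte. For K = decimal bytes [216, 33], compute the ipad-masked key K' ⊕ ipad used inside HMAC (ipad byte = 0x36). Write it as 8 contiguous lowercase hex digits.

Key decimal bytes [216, 33] = d8 21 is 2 bytes ≤ B = 4; zero-pad to 4 bytes: K' = d8 21 00 00.
XOR each byte with 0x36: d8⊕36=ee, 21⊕36=17, 00⊕36=36, 00⊕36=36.

ee173636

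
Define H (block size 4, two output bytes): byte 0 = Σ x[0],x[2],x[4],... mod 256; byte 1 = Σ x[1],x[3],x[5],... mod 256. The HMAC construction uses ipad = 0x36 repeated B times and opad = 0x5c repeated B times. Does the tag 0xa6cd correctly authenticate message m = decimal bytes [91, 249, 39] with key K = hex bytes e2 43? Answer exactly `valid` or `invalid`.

invalid

Key hex bytes e2 43 is 2 bytes ≤ B = 4; zero-pad to 4 bytes: K' = e2 43 00 00.
K' ⊕ ipad = d4 75 36 36; K' ⊕ opad = be 1f 5c 5c.
Inner hash: even-index sum = 396 mod 256 = 140; odd-index sum = 420 mod 256 = 164 → 8c a4.
Outer hash (recomputed tag): even-index sum = 422 mod 256 = 166; odd-index sum = 287 mod 256 = 31 → a6 1f.
Recomputed tag = a61f; claimed = a6cd → mismatch.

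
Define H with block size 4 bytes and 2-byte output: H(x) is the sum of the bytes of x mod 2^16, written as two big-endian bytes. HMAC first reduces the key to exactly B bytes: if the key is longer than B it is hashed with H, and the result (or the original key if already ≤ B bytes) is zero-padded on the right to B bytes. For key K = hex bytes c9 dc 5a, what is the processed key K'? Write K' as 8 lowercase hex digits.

c9dc5a00

Key hex bytes c9 dc 5a is 3 bytes ≤ B = 4; zero-pad to 4 bytes: K' = c9 dc 5a 00.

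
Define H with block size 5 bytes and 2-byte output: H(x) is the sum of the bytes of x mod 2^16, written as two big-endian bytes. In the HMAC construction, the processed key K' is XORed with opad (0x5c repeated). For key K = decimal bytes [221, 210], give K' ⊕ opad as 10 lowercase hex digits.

Key decimal bytes [221, 210] = dd d2 is 2 bytes ≤ B = 5; zero-pad to 5 bytes: K' = dd d2 00 00 00.
XOR each byte with 0x5c: dd⊕5c=81, d2⊕5c=8e, 00⊕5c=5c, 00⊕5c=5c, 00⊕5c=5c.

818e5c5c5c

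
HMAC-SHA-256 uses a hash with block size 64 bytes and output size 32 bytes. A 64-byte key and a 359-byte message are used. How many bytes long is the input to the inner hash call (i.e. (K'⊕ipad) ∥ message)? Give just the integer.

Key is 64 ≤ 64 bytes, zero-padded: |K'| = 64.
Inner input = (K'⊕ipad) ∥ m → 64 + 359 = 423 bytes.

423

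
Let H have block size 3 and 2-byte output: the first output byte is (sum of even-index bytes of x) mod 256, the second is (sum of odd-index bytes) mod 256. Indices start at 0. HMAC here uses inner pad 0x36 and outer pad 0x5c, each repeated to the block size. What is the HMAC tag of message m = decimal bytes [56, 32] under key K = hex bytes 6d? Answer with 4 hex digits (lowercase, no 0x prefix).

fb0d

Key hex bytes 6d is 1 byte ≤ B = 3; zero-pad to 3 bytes: K' = 6d 00 00.
K' ⊕ ipad = 5b 36 36.  K' ⊕ opad = 31 5c 5c.
Inner input = (K'⊕ipad) ∥ m = 5b 36 36 ∥ 38 20.
Inner hash: even-index sum = 177 mod 256 = 177; odd-index sum = 110 mod 256 = 110 → b1 6e.
Outer input = (K'⊕opad) ∥ inner = 31 5c 5c ∥ b1 6e.
Outer hash (tag): even-index sum = 251 mod 256 = 251; odd-index sum = 269 mod 256 = 13 → fb 0d.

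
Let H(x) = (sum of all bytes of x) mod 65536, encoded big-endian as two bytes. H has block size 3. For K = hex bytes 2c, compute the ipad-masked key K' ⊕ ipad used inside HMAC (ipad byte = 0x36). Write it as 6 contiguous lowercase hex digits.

1a3636

Key hex bytes 2c is 1 byte ≤ B = 3; zero-pad to 3 bytes: K' = 2c 00 00.
XOR each byte with 0x36: 2c⊕36=1a, 00⊕36=36, 00⊕36=36.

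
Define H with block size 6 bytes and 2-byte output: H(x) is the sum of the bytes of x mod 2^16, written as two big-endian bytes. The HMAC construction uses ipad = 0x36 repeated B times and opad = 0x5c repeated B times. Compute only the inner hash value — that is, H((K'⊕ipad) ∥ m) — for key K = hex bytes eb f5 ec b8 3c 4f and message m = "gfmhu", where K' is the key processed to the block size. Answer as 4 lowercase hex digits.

05a2

Key hex bytes eb f5 ec b8 3c 4f is exactly B = 6 bytes: K' = eb f5 ec b8 3c 4f.
K' ⊕ ipad = dd c3 da 8e 0a 79.
Inner input = dd c3 da 8e 0a 79 ∥ 67 66 6d 68 75.
Inner hash: sum = 221+195+218+142+10+121+103+102+109+104+117 = 1442 → 05 a2.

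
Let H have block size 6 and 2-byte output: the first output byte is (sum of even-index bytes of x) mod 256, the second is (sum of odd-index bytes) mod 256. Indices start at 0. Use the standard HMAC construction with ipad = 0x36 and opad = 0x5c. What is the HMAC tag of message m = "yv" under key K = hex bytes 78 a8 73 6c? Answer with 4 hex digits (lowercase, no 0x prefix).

Key hex bytes 78 a8 73 6c is 4 bytes ≤ B = 6; zero-pad to 6 bytes: K' = 78 a8 73 6c 00 00.
K' ⊕ ipad = 4e 9e 45 5a 36 36.  K' ⊕ opad = 24 f4 2f 30 5c 5c.
Inner input = (K'⊕ipad) ∥ m = 4e 9e 45 5a 36 36 ∥ 79 76.
Inner hash: even-index sum = 322 mod 256 = 66; odd-index sum = 420 mod 256 = 164 → 42 a4.
Outer input = (K'⊕opad) ∥ inner = 24 f4 2f 30 5c 5c ∥ 42 a4.
Outer hash (tag): even-index sum = 241 mod 256 = 241; odd-index sum = 548 mod 256 = 36 → f1 24.

f124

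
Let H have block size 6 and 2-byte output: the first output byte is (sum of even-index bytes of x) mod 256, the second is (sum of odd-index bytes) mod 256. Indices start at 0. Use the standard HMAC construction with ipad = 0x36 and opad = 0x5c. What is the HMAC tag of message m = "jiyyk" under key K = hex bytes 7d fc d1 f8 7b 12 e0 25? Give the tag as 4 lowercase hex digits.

Key hex bytes 7d fc d1 f8 7b 12 e0 25 is 8 bytes > B = 6, so hash it first: H(key) = a9 2b, then zero-pad to 6 bytes: K' = a9 2b 00 00 00 00.
K' ⊕ ipad = 9f 1d 36 36 36 36.  K' ⊕ opad = f5 77 5c 5c 5c 5c.
Inner input = (K'⊕ipad) ∥ m = 9f 1d 36 36 36 36 ∥ 6a 69 79 79 6b.
Inner hash: even-index sum = 601 mod 256 = 89; odd-index sum = 363 mod 256 = 107 → 59 6b.
Outer input = (K'⊕opad) ∥ inner = f5 77 5c 5c 5c 5c ∥ 59 6b.
Outer hash (tag): even-index sum = 518 mod 256 = 6; odd-index sum = 410 mod 256 = 154 → 06 9a.

069a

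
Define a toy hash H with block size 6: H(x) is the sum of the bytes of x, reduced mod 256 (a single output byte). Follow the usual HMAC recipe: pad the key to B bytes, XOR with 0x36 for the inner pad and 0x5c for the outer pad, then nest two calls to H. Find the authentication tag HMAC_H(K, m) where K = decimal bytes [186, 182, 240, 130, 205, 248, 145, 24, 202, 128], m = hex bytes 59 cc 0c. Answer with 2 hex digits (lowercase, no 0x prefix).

Key decimal bytes [186, 182, 240, 130, 205, 248, 145, 24, 202, 128] = ba b6 f0 82 cd f8 91 18 ca 80 is 10 bytes > B = 6, so hash it first: H(key) = 9a, then zero-pad to 6 bytes: K' = 9a 00 00 00 00 00.
K' ⊕ ipad = ac 36 36 36 36 36.  K' ⊕ opad = c6 5c 5c 5c 5c 5c.
Inner input = (K'⊕ipad) ∥ m = ac 36 36 36 36 36 ∥ 59 cc 0c.
Inner hash: sum = 172+54+54+54+54+54+89+204+12 = 747; mod 256 = 235 → eb.
Outer input = (K'⊕opad) ∥ inner = c6 5c 5c 5c 5c 5c ∥ eb.
Outer hash (tag): sum = 198+92+92+92+92+92+235 = 893; mod 256 = 125 → 7d.

7d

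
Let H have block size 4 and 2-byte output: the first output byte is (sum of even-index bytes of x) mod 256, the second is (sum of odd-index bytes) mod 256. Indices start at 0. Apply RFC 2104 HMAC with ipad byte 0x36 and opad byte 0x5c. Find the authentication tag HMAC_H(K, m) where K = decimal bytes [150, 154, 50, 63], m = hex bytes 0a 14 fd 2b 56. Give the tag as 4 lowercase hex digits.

391d

Key decimal bytes [150, 154, 50, 63] = 96 9a 32 3f is exactly B = 4 bytes: K' = 96 9a 32 3f.
K' ⊕ ipad = a0 ac 04 09.  K' ⊕ opad = ca c6 6e 63.
Inner input = (K'⊕ipad) ∥ m = a0 ac 04 09 ∥ 0a 14 fd 2b 56.
Inner hash: even-index sum = 513 mod 256 = 1; odd-index sum = 244 mod 256 = 244 → 01 f4.
Outer input = (K'⊕opad) ∥ inner = ca c6 6e 63 ∥ 01 f4.
Outer hash (tag): even-index sum = 313 mod 256 = 57; odd-index sum = 541 mod 256 = 29 → 39 1d.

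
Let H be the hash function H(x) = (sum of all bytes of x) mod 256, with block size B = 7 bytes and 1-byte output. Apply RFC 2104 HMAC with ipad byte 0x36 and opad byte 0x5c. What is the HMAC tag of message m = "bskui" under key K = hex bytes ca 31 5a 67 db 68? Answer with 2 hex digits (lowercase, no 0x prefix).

Key hex bytes ca 31 5a 67 db 68 is 6 bytes ≤ B = 7; zero-pad to 7 bytes: K' = ca 31 5a 67 db 68 00.
K' ⊕ ipad = fc 07 6c 51 ed 5e 36.  K' ⊕ opad = 96 6d 06 3b 87 34 5c.
Inner input = (K'⊕ipad) ∥ m = fc 07 6c 51 ed 5e 36 ∥ 62 73 6b 75 69.
Inner hash: sum = 252+7+108+81+237+94+54+98+115+107+117+105 = 1375; mod 256 = 95 → 5f.
Outer input = (K'⊕opad) ∥ inner = 96 6d 06 3b 87 34 5c ∥ 5f.
Outer hash (tag): sum = 150+109+6+59+135+52+92+95 = 698; mod 256 = 186 → ba.

ba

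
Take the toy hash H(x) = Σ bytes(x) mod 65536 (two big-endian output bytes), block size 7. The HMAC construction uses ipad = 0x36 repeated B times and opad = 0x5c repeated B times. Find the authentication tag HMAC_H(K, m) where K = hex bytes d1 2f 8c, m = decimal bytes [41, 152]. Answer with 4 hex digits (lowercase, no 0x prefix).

Key hex bytes d1 2f 8c is 3 bytes ≤ B = 7; zero-pad to 7 bytes: K' = d1 2f 8c 00 00 00 00.
K' ⊕ ipad = e7 19 ba 36 36 36 36.  K' ⊕ opad = 8d 73 d0 5c 5c 5c 5c.
Inner input = (K'⊕ipad) ∥ m = e7 19 ba 36 36 36 36 ∥ 29 98.
Inner hash: sum = 231+25+186+54+54+54+54+41+152 = 851 → 03 53.
Outer input = (K'⊕opad) ∥ inner = 8d 73 d0 5c 5c 5c 5c ∥ 03 53.
Outer hash (tag): sum = 141+115+208+92+92+92+92+3+83 = 918 → 03 96.

0396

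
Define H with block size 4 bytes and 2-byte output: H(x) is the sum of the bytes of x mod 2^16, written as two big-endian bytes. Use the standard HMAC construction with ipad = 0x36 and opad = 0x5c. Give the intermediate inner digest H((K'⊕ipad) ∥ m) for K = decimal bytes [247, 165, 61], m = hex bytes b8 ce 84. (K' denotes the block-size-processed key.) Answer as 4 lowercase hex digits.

Key decimal bytes [247, 165, 61] = f7 a5 3d is 3 bytes ≤ B = 4; zero-pad to 4 bytes: K' = f7 a5 3d 00.
K' ⊕ ipad = c1 93 0b 36.
Inner input = c1 93 0b 36 ∥ b8 ce 84.
Inner hash: sum = 193+147+11+54+184+206+132 = 927 → 03 9f.

039f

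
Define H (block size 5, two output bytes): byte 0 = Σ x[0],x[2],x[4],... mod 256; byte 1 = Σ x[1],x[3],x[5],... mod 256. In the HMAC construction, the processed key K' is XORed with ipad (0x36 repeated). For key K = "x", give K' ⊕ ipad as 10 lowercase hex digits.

4e36363636

Key "x" = 78 is 1 byte ≤ B = 5; zero-pad to 5 bytes: K' = 78 00 00 00 00.
XOR each byte with 0x36: 78⊕36=4e, 00⊕36=36, 00⊕36=36, 00⊕36=36, 00⊕36=36.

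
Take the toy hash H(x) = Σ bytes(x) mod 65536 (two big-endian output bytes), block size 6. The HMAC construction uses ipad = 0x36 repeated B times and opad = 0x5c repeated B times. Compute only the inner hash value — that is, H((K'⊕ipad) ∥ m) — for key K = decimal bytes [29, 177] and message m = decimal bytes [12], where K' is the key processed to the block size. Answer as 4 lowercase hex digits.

0196

Key decimal bytes [29, 177] = 1d b1 is 2 bytes ≤ B = 6; zero-pad to 6 bytes: K' = 1d b1 00 00 00 00.
K' ⊕ ipad = 2b 87 36 36 36 36.
Inner input = 2b 87 36 36 36 36 ∥ 0c.
Inner hash: sum = 43+135+54+54+54+54+12 = 406 → 01 96.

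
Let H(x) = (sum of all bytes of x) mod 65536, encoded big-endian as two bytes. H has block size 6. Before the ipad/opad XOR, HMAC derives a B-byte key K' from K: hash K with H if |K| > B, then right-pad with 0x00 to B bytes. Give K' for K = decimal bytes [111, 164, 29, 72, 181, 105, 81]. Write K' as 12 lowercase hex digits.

|K| = 7 > B = 6, so first hash the key.
H(K): sum = 111+164+29+72+181+105+81 = 743 → 02 e7.
Zero-pad H(K) = 02 e7 to 6 bytes: K' = 02 e7 00 00 00 00.

02e700000000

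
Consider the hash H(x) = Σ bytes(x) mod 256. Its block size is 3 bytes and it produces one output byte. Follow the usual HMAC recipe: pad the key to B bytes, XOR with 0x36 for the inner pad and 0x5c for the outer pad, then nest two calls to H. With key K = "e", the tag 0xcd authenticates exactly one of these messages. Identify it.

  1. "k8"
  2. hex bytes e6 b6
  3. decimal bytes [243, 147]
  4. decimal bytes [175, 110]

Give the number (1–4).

4

Key "e" = 65 is 1 byte ≤ B = 3; zero-pad to 3 bytes: K' = 65 00 00.
K' ⊕ ipad = 53 36 36; K' ⊕ opad = 39 5c 5c.
m1: inner = H(53 36 36 6b 38) = 62; tag = H(39 5c 5c 62) = 53
m2: inner = H(53 36 36 e6 b6) = 5b; tag = H(39 5c 5c 5b) = 4c
m3: inner = H(53 36 36 f3 93) = 45; tag = H(39 5c 5c 45) = 36
m4: inner = H(53 36 36 af 6e) = dc; tag = H(39 5c 5c dc) = cd ← matches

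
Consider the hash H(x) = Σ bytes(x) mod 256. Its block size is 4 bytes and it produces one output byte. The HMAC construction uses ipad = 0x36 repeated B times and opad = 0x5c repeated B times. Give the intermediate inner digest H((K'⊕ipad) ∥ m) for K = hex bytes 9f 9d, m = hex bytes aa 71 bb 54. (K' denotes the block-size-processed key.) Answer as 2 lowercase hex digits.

ea

Key hex bytes 9f 9d is 2 bytes ≤ B = 4; zero-pad to 4 bytes: K' = 9f 9d 00 00.
K' ⊕ ipad = a9 ab 36 36.
Inner input = a9 ab 36 36 ∥ aa 71 bb 54.
Inner hash: sum = 169+171+54+54+170+113+187+84 = 1002; mod 256 = 234 → ea.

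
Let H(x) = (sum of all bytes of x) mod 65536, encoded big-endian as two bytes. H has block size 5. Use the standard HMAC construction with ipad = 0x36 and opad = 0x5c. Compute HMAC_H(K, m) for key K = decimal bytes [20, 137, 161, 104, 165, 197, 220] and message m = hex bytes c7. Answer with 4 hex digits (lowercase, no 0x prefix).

029d

Key decimal bytes [20, 137, 161, 104, 165, 197, 220] = 14 89 a1 68 a5 c5 dc is 7 bytes > B = 5, so hash it first: H(key) = 03 ec, then zero-pad to 5 bytes: K' = 03 ec 00 00 00.
K' ⊕ ipad = 35 da 36 36 36.  K' ⊕ opad = 5f b0 5c 5c 5c.
Inner input = (K'⊕ipad) ∥ m = 35 da 36 36 36 ∥ c7.
Inner hash: sum = 53+218+54+54+54+199 = 632 → 02 78.
Outer input = (K'⊕opad) ∥ inner = 5f b0 5c 5c 5c ∥ 02 78.
Outer hash (tag): sum = 95+176+92+92+92+2+120 = 669 → 02 9d.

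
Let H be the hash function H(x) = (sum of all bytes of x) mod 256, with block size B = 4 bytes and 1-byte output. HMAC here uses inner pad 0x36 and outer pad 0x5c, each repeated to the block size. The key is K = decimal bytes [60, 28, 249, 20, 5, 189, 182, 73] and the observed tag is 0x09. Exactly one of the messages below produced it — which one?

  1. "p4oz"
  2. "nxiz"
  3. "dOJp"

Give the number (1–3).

Key decimal bytes [60, 28, 249, 20, 5, 189, 182, 73] = 3c 1c f9 14 05 bd b6 49 is 8 bytes > B = 4, so hash it first: H(key) = 26, then zero-pad to 4 bytes: K' = 26 00 00 00.
K' ⊕ ipad = 10 36 36 36; K' ⊕ opad = 7a 5c 5c 5c.
m1: inner = H(10 36 36 36 70 34 6f 7a) = 3f; tag = H(7a 5c 5c 5c 3f) = cd
m2: inner = H(10 36 36 36 6e 78 69 7a) = 7b; tag = H(7a 5c 5c 5c 7b) = 09 ← matches
m3: inner = H(10 36 36 36 64 4f 4a 70) = 1f; tag = H(7a 5c 5c 5c 1f) = ad

2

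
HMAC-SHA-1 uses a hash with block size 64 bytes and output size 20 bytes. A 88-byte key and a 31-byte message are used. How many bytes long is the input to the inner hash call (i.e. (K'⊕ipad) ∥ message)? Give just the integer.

95

Key is 88 > 64 bytes, so it is hashed to 20 bytes then zero-padded to 64: |K'| = 64.
Inner input = (K'⊕ipad) ∥ m → 64 + 31 = 95 bytes.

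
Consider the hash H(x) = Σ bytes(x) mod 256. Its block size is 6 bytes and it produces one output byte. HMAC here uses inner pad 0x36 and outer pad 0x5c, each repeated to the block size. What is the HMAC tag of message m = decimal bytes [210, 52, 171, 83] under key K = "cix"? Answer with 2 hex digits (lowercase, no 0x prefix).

Key "cix" = 63 69 78 is 3 bytes ≤ B = 6; zero-pad to 6 bytes: K' = 63 69 78 00 00 00.
K' ⊕ ipad = 55 5f 4e 36 36 36.  K' ⊕ opad = 3f 35 24 5c 5c 5c.
Inner input = (K'⊕ipad) ∥ m = 55 5f 4e 36 36 36 ∥ d2 34 ab 53.
Inner hash: sum = 85+95+78+54+54+54+210+52+171+83 = 936; mod 256 = 168 → a8.
Outer input = (K'⊕opad) ∥ inner = 3f 35 24 5c 5c 5c ∥ a8.
Outer hash (tag): sum = 63+53+36+92+92+92+168 = 596; mod 256 = 84 → 54.

54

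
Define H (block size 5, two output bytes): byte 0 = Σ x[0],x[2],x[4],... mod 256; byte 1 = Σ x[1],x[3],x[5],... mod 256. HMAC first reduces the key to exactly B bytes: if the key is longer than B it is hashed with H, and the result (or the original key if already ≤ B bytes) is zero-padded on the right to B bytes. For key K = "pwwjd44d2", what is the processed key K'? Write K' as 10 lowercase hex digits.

b179000000

|K| = 9 > B = 5, so first hash the key.
H(K): even-index sum = 433 mod 256 = 177; odd-index sum = 377 mod 256 = 121 → b1 79.
Zero-pad H(K) = b1 79 to 5 bytes: K' = b1 79 00 00 00.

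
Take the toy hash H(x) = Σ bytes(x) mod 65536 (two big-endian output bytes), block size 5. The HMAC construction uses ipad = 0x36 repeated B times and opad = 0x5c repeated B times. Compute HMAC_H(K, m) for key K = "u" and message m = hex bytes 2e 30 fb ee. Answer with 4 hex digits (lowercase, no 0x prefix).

01fe

Key "u" = 75 is 1 byte ≤ B = 5; zero-pad to 5 bytes: K' = 75 00 00 00 00.
K' ⊕ ipad = 43 36 36 36 36.  K' ⊕ opad = 29 5c 5c 5c 5c.
Inner input = (K'⊕ipad) ∥ m = 43 36 36 36 36 ∥ 2e 30 fb ee.
Inner hash: sum = 67+54+54+54+54+46+48+251+238 = 866 → 03 62.
Outer input = (K'⊕opad) ∥ inner = 29 5c 5c 5c 5c ∥ 03 62.
Outer hash (tag): sum = 41+92+92+92+92+3+98 = 510 → 01 fe.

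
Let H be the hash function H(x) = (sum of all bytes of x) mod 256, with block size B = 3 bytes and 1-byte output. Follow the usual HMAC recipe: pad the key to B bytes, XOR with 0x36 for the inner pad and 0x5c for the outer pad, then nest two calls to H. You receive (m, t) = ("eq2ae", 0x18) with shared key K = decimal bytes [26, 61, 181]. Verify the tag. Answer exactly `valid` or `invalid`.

valid

Key decimal bytes [26, 61, 181] = 1a 3d b5 is exactly B = 3 bytes: K' = 1a 3d b5.
K' ⊕ ipad = 2c 0b 83; K' ⊕ opad = 46 61 e9.
Inner hash: sum = 44+11+131+101+113+50+97+101 = 648; mod 256 = 136 → 88.
Outer hash (recomputed tag): sum = 70+97+233+136 = 536; mod 256 = 24 → 18.
Recomputed tag = 18; claimed = 18 → match.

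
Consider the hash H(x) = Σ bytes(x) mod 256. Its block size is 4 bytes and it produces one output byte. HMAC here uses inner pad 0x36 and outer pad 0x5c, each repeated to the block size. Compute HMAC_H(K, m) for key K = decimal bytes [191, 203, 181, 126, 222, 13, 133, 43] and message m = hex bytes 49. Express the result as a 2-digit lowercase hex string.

71

Key decimal bytes [191, 203, 181, 126, 222, 13, 133, 43] = bf cb b5 7e de 0d 85 2b is 8 bytes > B = 4, so hash it first: H(key) = 58, then zero-pad to 4 bytes: K' = 58 00 00 00.
K' ⊕ ipad = 6e 36 36 36.  K' ⊕ opad = 04 5c 5c 5c.
Inner input = (K'⊕ipad) ∥ m = 6e 36 36 36 ∥ 49.
Inner hash: sum = 110+54+54+54+73 = 345; mod 256 = 89 → 59.
Outer input = (K'⊕opad) ∥ inner = 04 5c 5c 5c ∥ 59.
Outer hash (tag): sum = 4+92+92+92+89 = 369; mod 256 = 113 → 71.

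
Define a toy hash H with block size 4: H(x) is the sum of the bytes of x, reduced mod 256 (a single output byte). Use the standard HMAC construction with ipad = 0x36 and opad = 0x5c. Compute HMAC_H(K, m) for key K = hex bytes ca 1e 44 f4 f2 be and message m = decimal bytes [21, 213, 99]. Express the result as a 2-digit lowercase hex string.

Key hex bytes ca 1e 44 f4 f2 be is 6 bytes > B = 4, so hash it first: H(key) = d0, then zero-pad to 4 bytes: K' = d0 00 00 00.
K' ⊕ ipad = e6 36 36 36.  K' ⊕ opad = 8c 5c 5c 5c.
Inner input = (K'⊕ipad) ∥ m = e6 36 36 36 ∥ 15 d5 63.
Inner hash: sum = 230+54+54+54+21+213+99 = 725; mod 256 = 213 → d5.
Outer input = (K'⊕opad) ∥ inner = 8c 5c 5c 5c ∥ d5.
Outer hash (tag): sum = 140+92+92+92+213 = 629; mod 256 = 117 → 75.

75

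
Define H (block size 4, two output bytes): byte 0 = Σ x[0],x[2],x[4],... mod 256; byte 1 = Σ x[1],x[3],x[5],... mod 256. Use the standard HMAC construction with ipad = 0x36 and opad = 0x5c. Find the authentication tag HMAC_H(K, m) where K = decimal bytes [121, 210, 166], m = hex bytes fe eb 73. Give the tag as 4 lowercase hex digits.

6fef

Key decimal bytes [121, 210, 166] = 79 d2 a6 is 3 bytes ≤ B = 4; zero-pad to 4 bytes: K' = 79 d2 a6 00.
K' ⊕ ipad = 4f e4 90 36.  K' ⊕ opad = 25 8e fa 5c.
Inner input = (K'⊕ipad) ∥ m = 4f e4 90 36 ∥ fe eb 73.
Inner hash: even-index sum = 592 mod 256 = 80; odd-index sum = 517 mod 256 = 5 → 50 05.
Outer input = (K'⊕opad) ∥ inner = 25 8e fa 5c ∥ 50 05.
Outer hash (tag): even-index sum = 367 mod 256 = 111; odd-index sum = 239 mod 256 = 239 → 6f ef.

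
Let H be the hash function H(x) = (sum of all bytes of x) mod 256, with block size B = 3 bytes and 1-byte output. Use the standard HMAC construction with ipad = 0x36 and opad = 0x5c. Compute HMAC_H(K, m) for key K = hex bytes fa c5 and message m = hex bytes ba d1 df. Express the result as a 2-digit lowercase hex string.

Key hex bytes fa c5 is 2 bytes ≤ B = 3; zero-pad to 3 bytes: K' = fa c5 00.
K' ⊕ ipad = cc f3 36.  K' ⊕ opad = a6 99 5c.
Inner input = (K'⊕ipad) ∥ m = cc f3 36 ∥ ba d1 df.
Inner hash: sum = 204+243+54+186+209+223 = 1119; mod 256 = 95 → 5f.
Outer input = (K'⊕opad) ∥ inner = a6 99 5c ∥ 5f.
Outer hash (tag): sum = 166+153+92+95 = 506; mod 256 = 250 → fa.

fa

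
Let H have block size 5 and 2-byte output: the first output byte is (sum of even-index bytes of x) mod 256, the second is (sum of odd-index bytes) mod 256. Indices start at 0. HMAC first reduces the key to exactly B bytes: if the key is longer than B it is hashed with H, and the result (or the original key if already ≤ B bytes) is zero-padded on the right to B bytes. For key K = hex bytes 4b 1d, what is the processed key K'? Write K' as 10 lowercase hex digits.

Key hex bytes 4b 1d is 2 bytes ≤ B = 5; zero-pad to 5 bytes: K' = 4b 1d 00 00 00.

4b1d000000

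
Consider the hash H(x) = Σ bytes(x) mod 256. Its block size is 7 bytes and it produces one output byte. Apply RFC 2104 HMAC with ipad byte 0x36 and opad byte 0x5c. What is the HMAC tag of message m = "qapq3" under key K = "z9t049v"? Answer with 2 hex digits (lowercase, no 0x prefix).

Key "z9t049v" = 7a 39 74 30 34 39 76 is exactly B = 7 bytes: K' = 7a 39 74 30 34 39 76.
K' ⊕ ipad = 4c 0f 42 06 02 0f 40.  K' ⊕ opad = 26 65 28 6c 68 65 2a.
Inner input = (K'⊕ipad) ∥ m = 4c 0f 42 06 02 0f 40 ∥ 71 61 70 71 33.
Inner hash: sum = 76+15+66+6+2+15+64+113+97+112+113+51 = 730; mod 256 = 218 → da.
Outer input = (K'⊕opad) ∥ inner = 26 65 28 6c 68 65 2a ∥ da.
Outer hash (tag): sum = 38+101+40+108+104+101+42+218 = 752; mod 256 = 240 → f0.

f0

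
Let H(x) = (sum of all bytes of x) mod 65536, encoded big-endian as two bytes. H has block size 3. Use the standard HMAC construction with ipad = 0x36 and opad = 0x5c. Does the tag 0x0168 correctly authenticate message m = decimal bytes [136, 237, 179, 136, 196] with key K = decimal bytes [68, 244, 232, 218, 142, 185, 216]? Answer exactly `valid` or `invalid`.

invalid

Key decimal bytes [68, 244, 232, 218, 142, 185, 216] = 44 f4 e8 da 8e b9 d8 is 7 bytes > B = 3, so hash it first: H(key) = 05 19, then zero-pad to 3 bytes: K' = 05 19 00.
K' ⊕ ipad = 33 2f 36; K' ⊕ opad = 59 45 5c.
Inner hash: sum = 51+47+54+136+237+179+136+196 = 1036 → 04 0c.
Outer hash (recomputed tag): sum = 89+69+92+4+12 = 266 → 01 0a.
Recomputed tag = 010a; claimed = 0168 → mismatch.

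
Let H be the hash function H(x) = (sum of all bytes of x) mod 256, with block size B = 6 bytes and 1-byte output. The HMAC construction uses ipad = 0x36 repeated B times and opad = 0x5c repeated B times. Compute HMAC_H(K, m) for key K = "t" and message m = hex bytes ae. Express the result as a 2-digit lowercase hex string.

f2

Key "t" = 74 is 1 byte ≤ B = 6; zero-pad to 6 bytes: K' = 74 00 00 00 00 00.
K' ⊕ ipad = 42 36 36 36 36 36.  K' ⊕ opad = 28 5c 5c 5c 5c 5c.
Inner input = (K'⊕ipad) ∥ m = 42 36 36 36 36 36 ∥ ae.
Inner hash: sum = 66+54+54+54+54+54+174 = 510; mod 256 = 254 → fe.
Outer input = (K'⊕opad) ∥ inner = 28 5c 5c 5c 5c 5c ∥ fe.
Outer hash (tag): sum = 40+92+92+92+92+92+254 = 754; mod 256 = 242 → f2.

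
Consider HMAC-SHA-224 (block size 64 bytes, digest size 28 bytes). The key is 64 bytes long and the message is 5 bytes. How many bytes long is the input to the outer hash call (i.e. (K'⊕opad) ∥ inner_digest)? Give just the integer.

92

Key is 64 ≤ 64 bytes, zero-padded: |K'| = 64.
Outer input = (K'⊕opad) ∥ H(inner) → 64 + 28 = 92 bytes.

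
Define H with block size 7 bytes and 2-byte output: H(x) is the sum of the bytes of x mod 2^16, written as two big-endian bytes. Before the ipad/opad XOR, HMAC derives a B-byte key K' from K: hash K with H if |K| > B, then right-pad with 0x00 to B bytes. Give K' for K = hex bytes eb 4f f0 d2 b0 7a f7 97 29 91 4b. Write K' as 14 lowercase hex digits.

06b90000000000

|K| = 11 > B = 7, so first hash the key.
H(K): sum = 235+79+240+210+176+122+247+151+41+145+75 = 1721 → 06 b9.
Zero-pad H(K) = 06 b9 to 7 bytes: K' = 06 b9 00 00 00 00 00.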